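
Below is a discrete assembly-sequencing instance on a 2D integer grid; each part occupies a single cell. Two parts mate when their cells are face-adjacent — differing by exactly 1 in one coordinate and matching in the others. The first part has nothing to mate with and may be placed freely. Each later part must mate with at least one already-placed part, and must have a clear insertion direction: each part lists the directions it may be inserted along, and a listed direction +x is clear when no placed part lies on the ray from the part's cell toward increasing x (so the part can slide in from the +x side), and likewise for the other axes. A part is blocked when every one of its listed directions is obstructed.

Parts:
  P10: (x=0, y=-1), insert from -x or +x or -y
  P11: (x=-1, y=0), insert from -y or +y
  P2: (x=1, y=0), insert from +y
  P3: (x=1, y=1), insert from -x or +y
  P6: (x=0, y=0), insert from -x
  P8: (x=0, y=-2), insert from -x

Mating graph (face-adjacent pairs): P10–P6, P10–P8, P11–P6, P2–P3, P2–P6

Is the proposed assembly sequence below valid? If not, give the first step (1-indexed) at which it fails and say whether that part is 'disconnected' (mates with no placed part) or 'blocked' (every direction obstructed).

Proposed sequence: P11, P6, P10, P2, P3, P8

Invalid at step 2 (blocked)

1. P11@(-1, 0) [-y clear] — {P11}
2. P6@(0, 0) — -x all obstructed ⇒ blocked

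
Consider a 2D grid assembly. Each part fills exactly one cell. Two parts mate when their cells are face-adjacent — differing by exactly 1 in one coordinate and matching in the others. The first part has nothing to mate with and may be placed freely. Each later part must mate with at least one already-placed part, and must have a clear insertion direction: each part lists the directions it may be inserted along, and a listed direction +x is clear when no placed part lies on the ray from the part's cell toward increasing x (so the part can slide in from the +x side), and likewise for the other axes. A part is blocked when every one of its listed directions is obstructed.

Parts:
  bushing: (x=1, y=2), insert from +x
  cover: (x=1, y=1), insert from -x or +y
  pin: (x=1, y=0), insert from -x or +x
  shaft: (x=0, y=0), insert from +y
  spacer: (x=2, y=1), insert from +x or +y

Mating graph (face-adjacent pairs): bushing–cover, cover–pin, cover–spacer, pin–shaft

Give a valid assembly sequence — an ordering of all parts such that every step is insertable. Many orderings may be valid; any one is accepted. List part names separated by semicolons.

1. bushing@(1, 2) [+x clear] — {bushing}
2. cover@(1, 1) [-x clear] — {bushing, cover}
3. pin@(1, 0) [-x clear] — {bushing, cover, pin}
4. shaft@(0, 0) [+y clear] — {bushing, cover, pin, shaft}
5. spacer@(2, 1) [+x clear] — {bushing, cover, pin, shaft, spacer}

bushing; cover; pin; shaft; spacer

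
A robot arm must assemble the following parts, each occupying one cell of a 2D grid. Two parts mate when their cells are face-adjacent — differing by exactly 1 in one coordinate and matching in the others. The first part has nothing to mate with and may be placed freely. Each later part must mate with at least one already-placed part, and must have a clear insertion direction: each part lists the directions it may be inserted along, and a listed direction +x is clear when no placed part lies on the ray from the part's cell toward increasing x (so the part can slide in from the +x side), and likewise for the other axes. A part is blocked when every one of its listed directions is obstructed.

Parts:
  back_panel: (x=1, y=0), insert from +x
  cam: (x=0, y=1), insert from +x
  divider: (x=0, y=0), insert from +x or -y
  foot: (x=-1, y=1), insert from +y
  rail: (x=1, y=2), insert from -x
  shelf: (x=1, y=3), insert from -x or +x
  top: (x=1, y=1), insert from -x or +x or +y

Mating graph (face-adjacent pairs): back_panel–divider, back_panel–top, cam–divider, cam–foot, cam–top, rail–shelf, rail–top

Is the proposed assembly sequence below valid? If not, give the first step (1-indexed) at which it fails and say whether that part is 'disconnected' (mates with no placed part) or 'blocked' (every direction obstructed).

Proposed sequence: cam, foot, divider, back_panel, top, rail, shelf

1. cam@(0, 1) [+x clear] — {cam}
2. foot@(-1, 1) [+y clear] — {cam, foot}
3. divider@(0, 0) [+x clear] — {cam, divider, foot}
4. back_panel@(1, 0) [+x clear] — {back_panel, cam, divider, foot}
5. top@(1, 1) [+x clear] — {back_panel, cam, divider, foot, top}
6. rail@(1, 2) [-x clear] — {back_panel, cam, divider, foot, rail, top}
7. shelf@(1, 3) [-x clear] — {back_panel, cam, divider, foot, rail, shelf, top}

Valid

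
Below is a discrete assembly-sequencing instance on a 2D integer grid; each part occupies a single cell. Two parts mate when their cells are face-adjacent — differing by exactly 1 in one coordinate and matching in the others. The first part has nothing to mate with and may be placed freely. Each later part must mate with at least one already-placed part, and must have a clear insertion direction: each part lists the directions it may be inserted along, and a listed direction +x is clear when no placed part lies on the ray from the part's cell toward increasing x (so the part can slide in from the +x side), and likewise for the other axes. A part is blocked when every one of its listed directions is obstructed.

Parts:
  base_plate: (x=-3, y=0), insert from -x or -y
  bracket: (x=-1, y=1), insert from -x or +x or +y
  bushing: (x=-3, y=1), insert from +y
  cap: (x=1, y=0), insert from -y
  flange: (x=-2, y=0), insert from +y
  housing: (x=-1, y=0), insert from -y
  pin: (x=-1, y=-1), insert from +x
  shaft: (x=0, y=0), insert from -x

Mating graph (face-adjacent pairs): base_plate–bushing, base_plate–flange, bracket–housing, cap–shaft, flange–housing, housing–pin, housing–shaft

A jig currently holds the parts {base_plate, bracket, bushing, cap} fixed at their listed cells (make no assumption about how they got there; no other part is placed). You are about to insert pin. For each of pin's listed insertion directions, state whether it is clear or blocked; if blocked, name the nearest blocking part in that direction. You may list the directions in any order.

+x: ray from pin(-1, -1) has no placed part ⇒ clear

+x: clear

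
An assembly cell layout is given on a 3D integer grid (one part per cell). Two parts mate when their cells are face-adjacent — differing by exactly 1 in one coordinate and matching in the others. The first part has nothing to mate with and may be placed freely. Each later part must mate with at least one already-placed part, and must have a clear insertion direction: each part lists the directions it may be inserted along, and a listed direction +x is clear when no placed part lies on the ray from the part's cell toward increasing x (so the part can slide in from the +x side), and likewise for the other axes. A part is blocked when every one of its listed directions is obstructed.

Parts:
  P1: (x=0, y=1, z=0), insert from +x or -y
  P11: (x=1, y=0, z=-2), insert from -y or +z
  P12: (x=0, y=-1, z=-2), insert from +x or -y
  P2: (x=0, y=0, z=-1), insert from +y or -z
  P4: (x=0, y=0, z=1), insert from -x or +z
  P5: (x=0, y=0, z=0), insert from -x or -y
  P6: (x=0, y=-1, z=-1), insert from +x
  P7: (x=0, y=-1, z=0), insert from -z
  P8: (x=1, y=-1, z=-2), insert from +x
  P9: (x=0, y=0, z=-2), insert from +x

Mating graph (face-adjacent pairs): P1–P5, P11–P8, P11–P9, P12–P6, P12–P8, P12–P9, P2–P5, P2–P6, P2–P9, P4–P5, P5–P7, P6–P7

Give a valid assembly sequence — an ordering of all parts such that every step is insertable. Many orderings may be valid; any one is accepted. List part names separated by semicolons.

1. P7@(0, -1, 0) [-z clear] — {P7}
2. P5@(0, 0, 0) [-x clear] — {P5, P7}
3. P6@(0, -1, -1) [+x clear] — {P5, P6, P7}
4. P1@(0, 1, 0) [+x clear] — {P1, P5, P6, P7}
5. P12@(0, -1, -2) [+x clear] — {P1, P12, P5, P6, P7}
6. P2@(0, 0, -1) [+y clear] — {P1, P12, P2, P5, P6, P7}
7. P9@(0, 0, -2) [+x clear] — {P1, P12, P2, P5, P6, P7, P9}
8. P11@(1, 0, -2) [-y clear] — {P1, P11, P12, P2, P5, P6, P7, P9}
9. P8@(1, -1, -2) [+x clear] — {P1, P11, P12, P2, P5, P6, P7, P8, P9}
10. P4@(0, 0, 1) [-x clear] — {P1, P11, P12, P2, P4, P5, P6, P7, P8, P9}

P7; P5; P6; P1; P12; P2; P9; P11; P8; P4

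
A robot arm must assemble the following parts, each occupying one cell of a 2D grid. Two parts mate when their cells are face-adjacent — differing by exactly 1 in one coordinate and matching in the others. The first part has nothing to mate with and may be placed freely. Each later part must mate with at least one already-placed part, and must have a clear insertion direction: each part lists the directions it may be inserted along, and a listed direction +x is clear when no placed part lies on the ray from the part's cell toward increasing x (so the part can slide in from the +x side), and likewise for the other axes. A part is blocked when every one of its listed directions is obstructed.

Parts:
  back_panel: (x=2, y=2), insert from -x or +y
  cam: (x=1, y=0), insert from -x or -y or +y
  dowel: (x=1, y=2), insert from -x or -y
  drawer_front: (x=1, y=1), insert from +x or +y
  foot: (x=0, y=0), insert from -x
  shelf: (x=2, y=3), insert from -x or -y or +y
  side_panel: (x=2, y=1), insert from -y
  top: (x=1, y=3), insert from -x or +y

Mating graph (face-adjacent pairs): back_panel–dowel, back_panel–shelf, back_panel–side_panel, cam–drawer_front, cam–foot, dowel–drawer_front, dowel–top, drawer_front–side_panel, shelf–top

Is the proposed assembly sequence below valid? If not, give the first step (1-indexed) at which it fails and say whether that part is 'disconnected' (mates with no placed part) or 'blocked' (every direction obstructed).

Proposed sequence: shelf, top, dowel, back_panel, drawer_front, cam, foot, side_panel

1. shelf@(2, 3) [-x clear] — {shelf}
2. top@(1, 3) [-x clear] — {shelf, top}
3. dowel@(1, 2) [-x clear] — {dowel, shelf, top}
4. back_panel@(2, 2) — -x/+y all obstructed ⇒ blocked

Invalid at step 4 (blocked)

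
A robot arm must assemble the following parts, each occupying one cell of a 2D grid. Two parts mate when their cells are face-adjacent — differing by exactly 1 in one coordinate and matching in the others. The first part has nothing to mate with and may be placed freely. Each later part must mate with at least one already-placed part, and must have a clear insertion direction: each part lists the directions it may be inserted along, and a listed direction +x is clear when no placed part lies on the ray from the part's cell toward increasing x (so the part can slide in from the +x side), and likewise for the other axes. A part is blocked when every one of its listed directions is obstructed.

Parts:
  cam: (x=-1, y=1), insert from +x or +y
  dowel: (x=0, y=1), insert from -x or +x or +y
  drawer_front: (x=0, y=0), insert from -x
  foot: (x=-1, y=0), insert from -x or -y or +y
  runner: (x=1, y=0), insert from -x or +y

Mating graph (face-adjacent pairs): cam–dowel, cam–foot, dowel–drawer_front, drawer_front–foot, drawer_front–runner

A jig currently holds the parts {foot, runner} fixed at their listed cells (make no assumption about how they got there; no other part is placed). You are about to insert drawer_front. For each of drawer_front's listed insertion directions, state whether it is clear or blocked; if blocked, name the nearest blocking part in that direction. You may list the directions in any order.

-x: nearest on ray is foot@(-1, 0) ⇒ blocked

-x: blocked by foot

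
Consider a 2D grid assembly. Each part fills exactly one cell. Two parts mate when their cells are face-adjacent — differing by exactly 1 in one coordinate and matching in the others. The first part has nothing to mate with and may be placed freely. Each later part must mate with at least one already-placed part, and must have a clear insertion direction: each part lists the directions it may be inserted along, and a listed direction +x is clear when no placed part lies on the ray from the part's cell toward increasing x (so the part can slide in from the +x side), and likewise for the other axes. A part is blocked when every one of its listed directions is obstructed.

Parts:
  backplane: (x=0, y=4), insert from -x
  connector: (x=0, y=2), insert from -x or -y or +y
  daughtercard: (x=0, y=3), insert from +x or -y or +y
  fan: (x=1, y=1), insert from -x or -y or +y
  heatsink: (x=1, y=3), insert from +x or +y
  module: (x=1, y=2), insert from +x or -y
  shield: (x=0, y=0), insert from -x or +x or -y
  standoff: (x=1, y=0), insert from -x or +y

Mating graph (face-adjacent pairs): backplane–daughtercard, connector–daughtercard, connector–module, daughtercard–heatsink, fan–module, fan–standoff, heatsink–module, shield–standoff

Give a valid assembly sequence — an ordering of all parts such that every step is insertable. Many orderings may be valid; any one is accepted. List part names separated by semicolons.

1. shield@(0, 0) [-x clear] — {shield}
2. standoff@(1, 0) [+y clear] — {shield, standoff}
3. fan@(1, 1) [-x clear] — {fan, shield, standoff}
4. module@(1, 2) [+x clear] — {fan, module, shield, standoff}
5. connector@(0, 2) [-x clear] — {connector, fan, module, shield, standoff}
6. heatsink@(1, 3) [+x clear] — {connector, fan, heatsink, module, shield, standoff}
7. daughtercard@(0, 3) [+y clear] — {connector, daughtercard, fan, heatsink, module, shield, standoff}
8. backplane@(0, 4) [-x clear] — {backplane, connector, daughtercard, fan, heatsink, module, shield, standoff}

shield; standoff; fan; module; connector; heatsink; daughtercard; backplane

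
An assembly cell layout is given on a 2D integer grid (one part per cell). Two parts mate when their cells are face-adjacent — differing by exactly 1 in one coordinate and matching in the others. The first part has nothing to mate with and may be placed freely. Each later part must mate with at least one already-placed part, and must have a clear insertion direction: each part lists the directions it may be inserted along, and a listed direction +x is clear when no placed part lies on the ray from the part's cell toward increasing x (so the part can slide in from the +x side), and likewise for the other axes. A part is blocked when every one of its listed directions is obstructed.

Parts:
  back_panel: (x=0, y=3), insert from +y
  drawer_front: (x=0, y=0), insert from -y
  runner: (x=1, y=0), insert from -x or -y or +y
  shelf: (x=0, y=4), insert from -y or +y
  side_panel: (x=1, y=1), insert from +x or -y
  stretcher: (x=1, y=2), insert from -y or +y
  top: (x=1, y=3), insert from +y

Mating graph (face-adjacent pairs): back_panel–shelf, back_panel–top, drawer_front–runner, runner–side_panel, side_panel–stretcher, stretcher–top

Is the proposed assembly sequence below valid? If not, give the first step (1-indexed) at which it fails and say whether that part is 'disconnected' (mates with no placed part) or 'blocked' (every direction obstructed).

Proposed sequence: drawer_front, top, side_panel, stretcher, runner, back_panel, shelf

Invalid at step 2 (disconnected)

1. drawer_front@(0, 0) [-y clear] — {drawer_front}
2. top@(1, 3) — no placed neighbour ⇒ disconnected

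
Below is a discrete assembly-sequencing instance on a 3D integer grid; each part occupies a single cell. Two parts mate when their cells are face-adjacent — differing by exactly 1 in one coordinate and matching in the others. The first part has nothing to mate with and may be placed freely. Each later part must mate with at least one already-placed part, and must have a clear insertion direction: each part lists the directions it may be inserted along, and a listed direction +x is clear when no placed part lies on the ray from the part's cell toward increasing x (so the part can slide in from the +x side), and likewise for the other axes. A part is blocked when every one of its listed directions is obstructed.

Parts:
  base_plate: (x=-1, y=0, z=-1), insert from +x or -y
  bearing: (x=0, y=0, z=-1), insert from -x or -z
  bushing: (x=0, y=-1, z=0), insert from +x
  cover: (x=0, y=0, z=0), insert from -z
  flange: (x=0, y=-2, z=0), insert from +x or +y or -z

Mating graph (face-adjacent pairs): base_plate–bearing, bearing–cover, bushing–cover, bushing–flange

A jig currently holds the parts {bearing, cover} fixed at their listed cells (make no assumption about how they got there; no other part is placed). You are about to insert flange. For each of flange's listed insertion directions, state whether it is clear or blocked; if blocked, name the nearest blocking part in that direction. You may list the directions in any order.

+x: ray from flange(0, -2, 0) has no placed part ⇒ clear
+y: nearest on ray is cover@(0, 0, 0) ⇒ blocked
-z: ray from flange(0, -2, 0) has no placed part ⇒ clear

+x: clear; +y: blocked by cover; -z: clear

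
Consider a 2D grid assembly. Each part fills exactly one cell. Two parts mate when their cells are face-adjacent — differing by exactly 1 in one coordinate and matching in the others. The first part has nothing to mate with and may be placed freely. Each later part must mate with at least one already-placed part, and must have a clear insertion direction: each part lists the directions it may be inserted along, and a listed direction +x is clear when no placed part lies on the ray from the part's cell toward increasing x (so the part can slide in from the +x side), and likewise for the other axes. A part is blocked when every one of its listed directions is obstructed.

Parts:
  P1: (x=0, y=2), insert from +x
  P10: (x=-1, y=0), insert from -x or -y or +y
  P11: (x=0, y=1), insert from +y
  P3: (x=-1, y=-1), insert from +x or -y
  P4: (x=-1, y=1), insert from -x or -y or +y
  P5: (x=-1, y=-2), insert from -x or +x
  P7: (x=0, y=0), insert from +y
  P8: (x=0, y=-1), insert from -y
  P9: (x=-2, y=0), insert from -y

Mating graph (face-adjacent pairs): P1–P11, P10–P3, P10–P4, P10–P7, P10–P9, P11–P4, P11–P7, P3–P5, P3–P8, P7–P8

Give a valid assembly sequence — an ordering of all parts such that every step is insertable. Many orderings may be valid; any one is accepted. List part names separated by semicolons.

P3; P5; P10; P9; P8; P4; P7; P11; P1

1. P3@(-1, -1) [+x clear] — {P3}
2. P5@(-1, -2) [-x clear] — {P3, P5}
3. P10@(-1, 0) [-x clear] — {P10, P3, P5}
4. P9@(-2, 0) [-y clear] — {P10, P3, P5, P9}
5. P8@(0, -1) [-y clear] — {P10, P3, P5, P8, P9}
6. P4@(-1, 1) [-x clear] — {P10, P3, P4, P5, P8, P9}
7. P7@(0, 0) [+y clear] — {P10, P3, P4, P5, P7, P8, P9}
8. P11@(0, 1) [+y clear] — {P10, P11, P3, P4, P5, P7, P8, P9}
9. P1@(0, 2) [+x clear] — {P1, P10, P11, P3, P4, P5, P7, P8, P9}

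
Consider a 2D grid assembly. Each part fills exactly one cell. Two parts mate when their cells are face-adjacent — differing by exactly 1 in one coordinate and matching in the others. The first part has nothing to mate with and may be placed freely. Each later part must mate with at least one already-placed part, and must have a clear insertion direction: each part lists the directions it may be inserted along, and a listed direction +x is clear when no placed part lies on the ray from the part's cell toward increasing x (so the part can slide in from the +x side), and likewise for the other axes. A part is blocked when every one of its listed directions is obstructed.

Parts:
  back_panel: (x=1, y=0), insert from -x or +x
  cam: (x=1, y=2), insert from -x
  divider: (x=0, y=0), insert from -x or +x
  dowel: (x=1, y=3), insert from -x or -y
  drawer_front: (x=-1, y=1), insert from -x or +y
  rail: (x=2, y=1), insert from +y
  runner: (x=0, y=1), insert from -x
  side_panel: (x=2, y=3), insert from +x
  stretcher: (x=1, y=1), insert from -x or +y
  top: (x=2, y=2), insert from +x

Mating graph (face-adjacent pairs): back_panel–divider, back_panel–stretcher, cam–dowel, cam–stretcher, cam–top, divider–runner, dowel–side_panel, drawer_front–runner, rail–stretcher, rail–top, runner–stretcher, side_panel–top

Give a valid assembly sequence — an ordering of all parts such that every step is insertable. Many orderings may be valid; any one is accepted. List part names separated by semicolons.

1. divider@(0, 0) [-x clear] — {divider}
2. runner@(0, 1) [-x clear] — {divider, runner}
3. drawer_front@(-1, 1) [-x clear] — {divider, drawer_front, runner}
4. stretcher@(1, 1) [+y clear] — {divider, drawer_front, runner, stretcher}
5. cam@(1, 2) [-x clear] — {cam, divider, drawer_front, runner, stretcher}
6. dowel@(1, 3) [-x clear] — {cam, divider, dowel, drawer_front, runner, stretcher}
7. rail@(2, 1) [+y clear] — {cam, divider, dowel, drawer_front, rail, runner, stretcher}
8. top@(2, 2) [+x clear] — {cam, divider, dowel, drawer_front, rail, runner, stretcher, top}
9. side_panel@(2, 3) [+x clear] — {cam, divider, dowel, drawer_front, rail, runner, side_panel, stretcher, top}
10. back_panel@(1, 0) [+x clear] — {back_panel, cam, divider, dowel, drawer_front, rail, runner, side_panel, stretcher, top}

divider; runner; drawer_front; stretcher; cam; dowel; rail; top; side_panel; back_panel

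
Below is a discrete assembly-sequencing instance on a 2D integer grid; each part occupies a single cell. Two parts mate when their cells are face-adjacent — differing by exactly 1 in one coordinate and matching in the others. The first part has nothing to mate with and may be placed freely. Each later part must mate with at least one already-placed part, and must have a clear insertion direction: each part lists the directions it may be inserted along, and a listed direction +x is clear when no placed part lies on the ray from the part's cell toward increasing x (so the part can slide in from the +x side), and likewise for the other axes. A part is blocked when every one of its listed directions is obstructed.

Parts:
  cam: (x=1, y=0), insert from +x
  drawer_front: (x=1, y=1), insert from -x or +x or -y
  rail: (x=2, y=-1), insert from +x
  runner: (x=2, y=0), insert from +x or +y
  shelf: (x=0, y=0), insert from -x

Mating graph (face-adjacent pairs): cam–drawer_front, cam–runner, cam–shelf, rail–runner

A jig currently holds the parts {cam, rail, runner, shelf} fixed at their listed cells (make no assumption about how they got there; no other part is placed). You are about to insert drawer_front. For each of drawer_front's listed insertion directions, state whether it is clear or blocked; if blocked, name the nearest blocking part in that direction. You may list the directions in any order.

+x: clear; -x: clear; -y: blocked by cam

-x: ray from drawer_front(1, 1) has no placed part ⇒ clear
+x: ray from drawer_front(1, 1) has no placed part ⇒ clear
-y: nearest on ray is cam@(1, 0) ⇒ blocked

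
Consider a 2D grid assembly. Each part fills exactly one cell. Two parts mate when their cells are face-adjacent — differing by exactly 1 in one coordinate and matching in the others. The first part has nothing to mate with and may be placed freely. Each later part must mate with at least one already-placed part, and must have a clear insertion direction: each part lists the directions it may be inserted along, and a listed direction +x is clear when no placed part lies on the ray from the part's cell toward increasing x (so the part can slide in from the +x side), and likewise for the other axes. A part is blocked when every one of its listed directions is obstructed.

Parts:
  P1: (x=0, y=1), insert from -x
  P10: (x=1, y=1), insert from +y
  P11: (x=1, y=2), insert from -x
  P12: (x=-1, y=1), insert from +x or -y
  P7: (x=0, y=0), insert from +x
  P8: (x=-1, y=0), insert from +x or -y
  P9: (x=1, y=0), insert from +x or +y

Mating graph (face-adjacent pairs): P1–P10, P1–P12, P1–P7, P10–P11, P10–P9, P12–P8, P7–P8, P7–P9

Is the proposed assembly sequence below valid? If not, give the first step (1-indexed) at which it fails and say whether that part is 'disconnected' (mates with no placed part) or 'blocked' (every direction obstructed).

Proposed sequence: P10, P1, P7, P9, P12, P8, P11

Valid

1. P10@(1, 1) [+y clear] — {P10}
2. P1@(0, 1) [-x clear] — {P1, P10}
3. P7@(0, 0) [+x clear] — {P1, P10, P7}
4. P9@(1, 0) [+x clear] — {P1, P10, P7, P9}
5. P12@(-1, 1) [-y clear] — {P1, P10, P12, P7, P9}
6. P8@(-1, 0) [-y clear] — {P1, P10, P12, P7, P8, P9}
7. P11@(1, 2) [-x clear] — {P1, P10, P11, P12, P7, P8, P9}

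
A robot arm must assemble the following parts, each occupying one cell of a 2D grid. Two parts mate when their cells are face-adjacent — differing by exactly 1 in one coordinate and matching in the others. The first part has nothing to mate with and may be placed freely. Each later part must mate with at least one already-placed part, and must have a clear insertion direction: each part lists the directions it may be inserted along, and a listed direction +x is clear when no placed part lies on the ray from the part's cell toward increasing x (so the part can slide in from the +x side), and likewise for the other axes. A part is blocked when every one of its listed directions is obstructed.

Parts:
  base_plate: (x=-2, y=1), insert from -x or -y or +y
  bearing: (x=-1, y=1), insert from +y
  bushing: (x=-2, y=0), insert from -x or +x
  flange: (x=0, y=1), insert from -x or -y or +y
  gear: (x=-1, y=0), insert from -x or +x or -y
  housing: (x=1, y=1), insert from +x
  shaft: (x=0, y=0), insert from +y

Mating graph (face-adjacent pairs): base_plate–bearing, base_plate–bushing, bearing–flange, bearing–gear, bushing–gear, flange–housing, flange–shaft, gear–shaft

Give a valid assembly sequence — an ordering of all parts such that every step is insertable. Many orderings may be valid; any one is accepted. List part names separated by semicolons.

bushing; base_plate; bearing; gear; shaft; flange; housing

1. bushing@(-2, 0) [-x clear] — {bushing}
2. base_plate@(-2, 1) [-x clear] — {base_plate, bushing}
3. bearing@(-1, 1) [+y clear] — {base_plate, bearing, bushing}
4. gear@(-1, 0) [+x clear] — {base_plate, bearing, bushing, gear}
5. shaft@(0, 0) [+y clear] — {base_plate, bearing, bushing, gear, shaft}
6. flange@(0, 1) [+y clear] — {base_plate, bearing, bushing, flange, gear, shaft}
7. housing@(1, 1) [+x clear] — {base_plate, bearing, bushing, flange, gear, housing, shaft}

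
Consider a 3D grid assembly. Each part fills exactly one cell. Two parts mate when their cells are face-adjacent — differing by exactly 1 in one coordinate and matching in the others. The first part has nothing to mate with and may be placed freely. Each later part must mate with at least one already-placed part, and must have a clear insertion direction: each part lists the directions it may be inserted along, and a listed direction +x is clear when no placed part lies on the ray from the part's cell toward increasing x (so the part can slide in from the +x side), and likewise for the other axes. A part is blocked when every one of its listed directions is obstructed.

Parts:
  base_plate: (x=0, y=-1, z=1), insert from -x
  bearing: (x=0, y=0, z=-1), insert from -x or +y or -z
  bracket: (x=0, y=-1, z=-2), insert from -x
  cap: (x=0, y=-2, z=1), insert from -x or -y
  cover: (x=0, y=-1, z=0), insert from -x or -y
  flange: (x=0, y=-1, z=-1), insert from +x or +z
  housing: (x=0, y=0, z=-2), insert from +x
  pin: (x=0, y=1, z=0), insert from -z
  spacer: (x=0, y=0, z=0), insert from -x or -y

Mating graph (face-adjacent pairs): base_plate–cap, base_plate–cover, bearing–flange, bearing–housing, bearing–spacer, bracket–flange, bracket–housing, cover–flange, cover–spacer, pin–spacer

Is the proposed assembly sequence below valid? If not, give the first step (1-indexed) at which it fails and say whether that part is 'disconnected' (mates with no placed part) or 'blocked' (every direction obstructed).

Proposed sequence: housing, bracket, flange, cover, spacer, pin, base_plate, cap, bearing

1. housing@(0, 0, -2) [+x clear] — {housing}
2. bracket@(0, -1, -2) [-x clear] — {bracket, housing}
3. flange@(0, -1, -1) [+x clear] — {bracket, flange, housing}
4. cover@(0, -1, 0) [-x clear] — {bracket, cover, flange, housing}
5. spacer@(0, 0, 0) [-x clear] — {bracket, cover, flange, housing, spacer}
6. pin@(0, 1, 0) [-z clear] — {bracket, cover, flange, housing, pin, spacer}
7. base_plate@(0, -1, 1) [-x clear] — {base_plate, bracket, cover, flange, housing, pin, spacer}
8. cap@(0, -2, 1) [-x clear] — {base_plate, bracket, cap, cover, flange, housing, pin, spacer}
9. bearing@(0, 0, -1) [-x clear] — {base_plate, bearing, bracket, cap, cover, flange, housing, pin, spacer}

Valid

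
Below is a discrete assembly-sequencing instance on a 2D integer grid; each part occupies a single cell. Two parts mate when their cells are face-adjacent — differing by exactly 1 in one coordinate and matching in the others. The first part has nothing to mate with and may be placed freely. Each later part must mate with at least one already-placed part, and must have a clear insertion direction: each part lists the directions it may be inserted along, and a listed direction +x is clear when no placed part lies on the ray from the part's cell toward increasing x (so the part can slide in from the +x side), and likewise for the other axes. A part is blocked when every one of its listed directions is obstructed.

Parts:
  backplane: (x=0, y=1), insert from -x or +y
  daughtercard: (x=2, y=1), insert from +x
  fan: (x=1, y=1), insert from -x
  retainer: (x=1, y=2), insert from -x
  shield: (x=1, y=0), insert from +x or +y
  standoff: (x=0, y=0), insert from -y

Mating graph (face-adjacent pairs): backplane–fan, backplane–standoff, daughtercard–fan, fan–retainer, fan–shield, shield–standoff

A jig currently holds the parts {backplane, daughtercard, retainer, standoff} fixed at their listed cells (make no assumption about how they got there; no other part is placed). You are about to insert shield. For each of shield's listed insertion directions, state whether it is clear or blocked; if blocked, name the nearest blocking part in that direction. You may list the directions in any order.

+x: clear; +y: blocked by retainer

+x: ray from shield(1, 0) has no placed part ⇒ clear
+y: nearest on ray is retainer@(1, 2) ⇒ blocked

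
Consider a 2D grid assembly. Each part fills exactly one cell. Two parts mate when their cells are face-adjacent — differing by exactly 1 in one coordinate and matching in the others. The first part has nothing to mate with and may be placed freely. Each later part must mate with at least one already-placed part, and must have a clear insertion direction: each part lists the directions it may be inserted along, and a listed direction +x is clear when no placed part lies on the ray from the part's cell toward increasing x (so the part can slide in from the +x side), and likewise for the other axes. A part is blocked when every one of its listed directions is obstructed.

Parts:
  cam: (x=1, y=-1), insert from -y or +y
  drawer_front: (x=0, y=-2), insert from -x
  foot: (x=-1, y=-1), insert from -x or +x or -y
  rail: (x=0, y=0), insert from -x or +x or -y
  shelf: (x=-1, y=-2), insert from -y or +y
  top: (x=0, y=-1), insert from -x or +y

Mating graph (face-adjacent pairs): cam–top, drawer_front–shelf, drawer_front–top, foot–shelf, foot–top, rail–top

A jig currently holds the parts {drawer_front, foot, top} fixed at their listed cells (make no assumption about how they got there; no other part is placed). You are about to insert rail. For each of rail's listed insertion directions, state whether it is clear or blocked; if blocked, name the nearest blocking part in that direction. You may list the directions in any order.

+x: clear; -x: clear; -y: blocked by top

-x: ray from rail(0, 0) has no placed part ⇒ clear
+x: ray from rail(0, 0) has no placed part ⇒ clear
-y: nearest on ray is top@(0, -1) ⇒ blocked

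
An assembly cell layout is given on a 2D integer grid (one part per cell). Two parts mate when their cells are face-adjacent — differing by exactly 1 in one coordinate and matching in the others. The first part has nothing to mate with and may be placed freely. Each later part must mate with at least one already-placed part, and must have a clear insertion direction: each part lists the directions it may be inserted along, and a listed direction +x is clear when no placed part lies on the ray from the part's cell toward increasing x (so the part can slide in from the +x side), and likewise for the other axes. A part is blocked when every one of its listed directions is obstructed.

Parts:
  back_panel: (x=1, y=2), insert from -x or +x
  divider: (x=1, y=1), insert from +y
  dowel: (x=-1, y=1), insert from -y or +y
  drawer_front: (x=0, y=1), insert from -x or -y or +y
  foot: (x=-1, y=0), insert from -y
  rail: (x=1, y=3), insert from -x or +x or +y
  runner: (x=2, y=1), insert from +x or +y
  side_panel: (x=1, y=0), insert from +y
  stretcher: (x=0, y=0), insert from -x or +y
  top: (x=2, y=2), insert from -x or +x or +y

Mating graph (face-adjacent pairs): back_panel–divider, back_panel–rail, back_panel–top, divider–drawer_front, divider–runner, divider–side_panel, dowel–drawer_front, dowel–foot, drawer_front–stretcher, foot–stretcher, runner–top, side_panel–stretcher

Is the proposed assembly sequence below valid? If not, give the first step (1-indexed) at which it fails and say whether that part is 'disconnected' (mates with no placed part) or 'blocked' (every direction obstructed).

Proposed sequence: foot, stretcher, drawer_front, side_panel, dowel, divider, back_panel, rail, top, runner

1. foot@(-1, 0) [-y clear] — {foot}
2. stretcher@(0, 0) [+y clear] — {foot, stretcher}
3. drawer_front@(0, 1) [-x clear] — {drawer_front, foot, stretcher}
4. side_panel@(1, 0) [+y clear] — {drawer_front, foot, side_panel, stretcher}
5. dowel@(-1, 1) [+y clear] — {dowel, drawer_front, foot, side_panel, stretcher}
6. divider@(1, 1) [+y clear] — {divider, dowel, drawer_front, foot, side_panel, stretcher}
7. back_panel@(1, 2) [-x clear] — {back_panel, divider, dowel, drawer_front, foot, side_panel, stretcher}
8. rail@(1, 3) [-x clear] — {back_panel, divider, dowel, drawer_front, foot, rail, side_panel, stretcher}
9. top@(2, 2) [+x clear] — {back_panel, divider, dowel, drawer_front, foot, rail, side_panel, stretcher, top}
10. runner@(2, 1) [+x clear] — {back_panel, divider, dowel, drawer_front, foot, rail, runner, side_panel, stretcher, top}

Valid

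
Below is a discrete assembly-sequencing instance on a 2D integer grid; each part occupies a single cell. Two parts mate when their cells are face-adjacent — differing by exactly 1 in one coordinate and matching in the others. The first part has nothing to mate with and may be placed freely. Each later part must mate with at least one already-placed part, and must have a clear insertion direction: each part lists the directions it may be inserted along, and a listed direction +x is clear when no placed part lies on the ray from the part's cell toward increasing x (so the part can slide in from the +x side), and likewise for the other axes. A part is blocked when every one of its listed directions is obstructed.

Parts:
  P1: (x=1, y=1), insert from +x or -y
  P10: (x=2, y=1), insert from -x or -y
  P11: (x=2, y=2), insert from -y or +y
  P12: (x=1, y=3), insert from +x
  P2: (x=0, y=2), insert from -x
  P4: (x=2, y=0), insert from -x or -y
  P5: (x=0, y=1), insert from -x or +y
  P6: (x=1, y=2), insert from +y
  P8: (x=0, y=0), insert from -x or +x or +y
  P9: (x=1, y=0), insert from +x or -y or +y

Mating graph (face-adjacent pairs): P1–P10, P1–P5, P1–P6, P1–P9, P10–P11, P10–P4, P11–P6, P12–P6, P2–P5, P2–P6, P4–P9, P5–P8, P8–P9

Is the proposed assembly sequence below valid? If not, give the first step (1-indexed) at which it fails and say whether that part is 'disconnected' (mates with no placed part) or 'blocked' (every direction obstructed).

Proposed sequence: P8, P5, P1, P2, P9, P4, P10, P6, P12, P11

Invalid at step 7 (blocked)

1. P8@(0, 0) [-x clear] — {P8}
2. P5@(0, 1) [-x clear] — {P5, P8}
3. P1@(1, 1) [+x clear] — {P1, P5, P8}
4. P2@(0, 2) [-x clear] — {P1, P2, P5, P8}
5. P9@(1, 0) [+x clear] — {P1, P2, P5, P8, P9}
6. P4@(2, 0) [-y clear] — {P1, P2, P4, P5, P8, P9}
7. P10@(2, 1) — -x/-y all obstructed ⇒ blocked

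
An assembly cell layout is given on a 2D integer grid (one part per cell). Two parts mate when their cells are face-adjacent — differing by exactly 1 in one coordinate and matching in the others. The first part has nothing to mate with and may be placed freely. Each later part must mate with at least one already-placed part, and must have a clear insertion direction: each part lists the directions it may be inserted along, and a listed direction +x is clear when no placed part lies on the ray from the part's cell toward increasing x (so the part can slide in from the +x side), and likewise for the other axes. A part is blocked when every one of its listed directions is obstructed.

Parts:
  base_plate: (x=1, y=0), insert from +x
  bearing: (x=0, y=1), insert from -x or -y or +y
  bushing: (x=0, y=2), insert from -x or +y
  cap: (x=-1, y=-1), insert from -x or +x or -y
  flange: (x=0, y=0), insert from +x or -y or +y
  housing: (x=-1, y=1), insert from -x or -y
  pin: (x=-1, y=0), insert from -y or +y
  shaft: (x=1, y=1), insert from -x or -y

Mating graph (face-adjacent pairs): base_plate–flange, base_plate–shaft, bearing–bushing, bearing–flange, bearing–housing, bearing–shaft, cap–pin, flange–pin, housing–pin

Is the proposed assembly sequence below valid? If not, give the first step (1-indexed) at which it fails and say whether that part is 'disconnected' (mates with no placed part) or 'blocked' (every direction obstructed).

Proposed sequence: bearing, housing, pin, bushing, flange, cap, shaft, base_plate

Valid

1. bearing@(0, 1) [-x clear] — {bearing}
2. housing@(-1, 1) [-x clear] — {bearing, housing}
3. pin@(-1, 0) [-y clear] — {bearing, housing, pin}
4. bushing@(0, 2) [-x clear] — {bearing, bushing, housing, pin}
5. flange@(0, 0) [+x clear] — {bearing, bushing, flange, housing, pin}
6. cap@(-1, -1) [-x clear] — {bearing, bushing, cap, flange, housing, pin}
7. shaft@(1, 1) [-y clear] — {bearing, bushing, cap, flange, housing, pin, shaft}
8. base_plate@(1, 0) [+x clear] — {base_plate, bearing, bushing, cap, flange, housing, pin, shaft}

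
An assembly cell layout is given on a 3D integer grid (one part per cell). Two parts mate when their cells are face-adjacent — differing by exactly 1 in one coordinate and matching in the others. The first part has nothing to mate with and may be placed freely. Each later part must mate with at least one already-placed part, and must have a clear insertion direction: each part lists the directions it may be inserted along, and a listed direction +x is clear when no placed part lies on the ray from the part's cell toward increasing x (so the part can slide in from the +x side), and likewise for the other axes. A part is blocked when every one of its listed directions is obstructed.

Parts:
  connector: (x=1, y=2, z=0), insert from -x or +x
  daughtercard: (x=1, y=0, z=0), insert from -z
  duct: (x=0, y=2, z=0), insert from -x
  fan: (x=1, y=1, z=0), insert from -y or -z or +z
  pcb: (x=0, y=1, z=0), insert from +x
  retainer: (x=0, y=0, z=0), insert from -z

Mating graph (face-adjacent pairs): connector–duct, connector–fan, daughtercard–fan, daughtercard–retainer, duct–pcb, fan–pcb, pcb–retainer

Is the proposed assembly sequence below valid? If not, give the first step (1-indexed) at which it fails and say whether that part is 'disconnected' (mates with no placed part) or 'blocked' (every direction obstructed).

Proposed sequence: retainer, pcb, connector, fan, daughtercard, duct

1. retainer@(0, 0, 0) [-z clear] — {retainer}
2. pcb@(0, 1, 0) [+x clear] — {pcb, retainer}
3. connector@(1, 2, 0) — no placed neighbour ⇒ disconnected

Invalid at step 3 (disconnected)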